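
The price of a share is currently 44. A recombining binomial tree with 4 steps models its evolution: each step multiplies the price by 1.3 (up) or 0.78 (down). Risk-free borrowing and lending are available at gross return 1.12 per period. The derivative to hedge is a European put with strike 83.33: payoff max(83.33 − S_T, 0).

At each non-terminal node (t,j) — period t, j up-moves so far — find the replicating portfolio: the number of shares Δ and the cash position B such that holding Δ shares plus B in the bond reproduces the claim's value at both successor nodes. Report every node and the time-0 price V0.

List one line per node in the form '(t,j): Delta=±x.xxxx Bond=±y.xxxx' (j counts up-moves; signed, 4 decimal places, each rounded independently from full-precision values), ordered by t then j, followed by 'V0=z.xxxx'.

No-arbitrage ⇒ martingale measure with p* = (R−d)/(u−d) = 0.6538.
Terminal payoffs: V(4,0)=67.0434, V(4,1)=56.1856, V(4,2)=38.0894, V(4,3)=7.9290, V(4,4)=0.0000
Node (3,0) S=20.8803: V=(p*·56.1856+(1−p*)·67.0434)/1.12=53.5215; Δ=(56.1856−67.0434)/(27.1444−16.2866)=-1.0000; B=V−Δ·S=74.4018
Node (3,1) S=34.8005: V=(p*·38.0894+(1−p*)·56.1856)/1.12=39.6013; Δ=(38.0894−56.1856)/(45.2406−27.1444)=-1.0000; B=V−Δ·S=74.4018
Node (3,2) S=58.0008: V=(p*·7.9290+(1−p*)·38.0894)/1.12=16.4010; Δ=(7.9290−38.0894)/(75.4010−45.2406)=-1.0000; B=V−Δ·S=74.4018
Node (3,3) S=96.6680: V=(p*·0.0000+(1−p*)·7.9290)/1.12=2.4506; Δ=(0.0000−7.9290)/(125.6684−75.4010)=-0.1577; B=V−Δ·S=17.6986
Node (2,0) S=26.7696: V=(p*·39.6013+(1−p*)·53.5215)/1.12=39.6606; Δ=(39.6013−53.5215)/(34.8005−20.8803)=-1.0000; B=V−Δ·S=66.4302
Node (2,1) S=44.6160: V=(p*·16.4010+(1−p*)·39.6013)/1.12=21.8142; Δ=(16.4010−39.6013)/(58.0008−34.8005)=-1.0000; B=V−Δ·S=66.4302
Node (2,2) S=74.3600: V=(p*·2.4506+(1−p*)·16.4010)/1.12=6.4996; Δ=(2.4506−16.4010)/(96.6680−58.0008)=-0.3608; B=V−Δ·S=33.3273
Node (1,0) S=34.3200: V=(p*·21.8142+(1−p*)·39.6606)/1.12=24.9926; Δ=(21.8142−39.6606)/(44.6160−26.7696)=-1.0000; B=V−Δ·S=59.3126
Node (1,1) S=57.2000: V=(p*·6.4996+(1−p*)·21.8142)/1.12=10.5364; Δ=(6.4996−21.8142)/(74.3600−44.6160)=-0.5149; B=V−Δ·S=39.9875
Node (0,0) S=44.0000: V=(p*·10.5364+(1−p*)·24.9926)/1.12=13.8755; Δ=(10.5364−24.9926)/(57.2000−34.3200)=-0.6318; B=V−Δ·S=41.6759
The time-0 hedge costs 13.8755, which is the no-arbitrage price.

(0,0): Delta=-0.6318 Bond=41.6759
(1,0): Delta=-1.0000 Bond=59.3126
(1,1): Delta=-0.5149 Bond=39.9875
(2,0): Delta=-1.0000 Bond=66.4302
(2,1): Delta=-1.0000 Bond=66.4302
(2,2): Delta=-0.3608 Bond=33.3273
(3,0): Delta=-1.0000 Bond=74.4018
(3,1): Delta=-1.0000 Bond=74.4018
(3,2): Delta=-1.0000 Bond=74.4018
(3,3): Delta=-0.1577 Bond=17.6986
V0=13.8755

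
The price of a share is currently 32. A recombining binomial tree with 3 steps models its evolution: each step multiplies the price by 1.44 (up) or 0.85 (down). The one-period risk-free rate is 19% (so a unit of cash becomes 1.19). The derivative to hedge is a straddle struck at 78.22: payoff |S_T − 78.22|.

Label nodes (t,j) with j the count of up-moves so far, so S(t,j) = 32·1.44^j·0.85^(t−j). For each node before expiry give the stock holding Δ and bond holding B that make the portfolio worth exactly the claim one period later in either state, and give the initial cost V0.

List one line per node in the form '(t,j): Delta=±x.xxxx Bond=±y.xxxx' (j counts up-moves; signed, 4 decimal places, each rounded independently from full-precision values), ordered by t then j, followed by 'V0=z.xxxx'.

(0,0): Delta=-0.5694 Bond=36.5758
(1,0): Delta=-1.0000 Bond=55.2362
(1,1): Delta=-0.3826 Bond=34.9142
(2,0): Delta=-1.0000 Bond=65.7311
(2,1): Delta=-1.0000 Bond=65.7311
(2,2): Delta=-0.1146 Bond=23.7662
V0=18.3534

Since d<R<u, set p* = (R−d)/(u−d) = 0.5763; price each node as the discounted p*-expectation of its children.
Terminal payoffs: V(3,0)=58.5680, V(3,1)=44.9272, V(3,2)=21.8181, V(3,3)=17.3315
Node (2,0) S=23.1200: V=(p*·44.9272+(1−p*)·58.5680)/1.19=42.6111; Δ=(44.9272−58.5680)/(33.2928−19.6520)=-1.0000; B=V−Δ·S=65.7311
Node (2,1) S=39.1680: V=(p*·21.8181+(1−p*)·44.9272)/1.19=26.5631; Δ=(21.8181−44.9272)/(56.4019−33.2928)=-1.0000; B=V−Δ·S=65.7311
Node (2,2) S=66.3552: V=(p*·17.3315+(1−p*)·21.8181)/1.19=16.1618; Δ=(17.3315−21.8181)/(95.5515−56.4019)=-0.1146; B=V−Δ·S=23.7662
Node (1,0) S=27.2000: V=(p*·26.5631+(1−p*)·42.6111)/1.19=28.0362; Δ=(26.5631−42.6111)/(39.1680−23.1200)=-1.0000; B=V−Δ·S=55.2362
Node (1,1) S=46.0800: V=(p*·16.1618+(1−p*)·26.5631)/1.19=17.2850; Δ=(16.1618−26.5631)/(66.3552−39.1680)=-0.3826; B=V−Δ·S=34.9142
Node (0,0) S=32.0000: V=(p*·17.2850+(1−p*)·28.0362)/1.19=18.3534; Δ=(17.2850−28.0362)/(46.0800−27.2000)=-0.5694; B=V−Δ·S=36.5758
Self-financing check: at every node Δ·S+B equals the discounted successor values.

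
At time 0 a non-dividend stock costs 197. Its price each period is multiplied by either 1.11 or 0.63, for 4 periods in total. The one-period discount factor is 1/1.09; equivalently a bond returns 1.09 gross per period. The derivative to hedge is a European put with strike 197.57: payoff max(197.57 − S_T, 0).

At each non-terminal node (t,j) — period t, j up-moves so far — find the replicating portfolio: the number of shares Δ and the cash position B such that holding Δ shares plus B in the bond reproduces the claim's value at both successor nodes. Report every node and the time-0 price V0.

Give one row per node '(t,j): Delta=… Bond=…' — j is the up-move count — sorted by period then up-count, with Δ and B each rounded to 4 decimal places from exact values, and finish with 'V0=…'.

(0,0): Delta=-0.2706 Bond=56.9086
(1,0): Delta=-1.0000 Bond=152.5603
(1,1): Delta=-0.2526 Bond=58.0943
(2,0): Delta=-1.0000 Bond=166.2907
(2,1): Delta=-1.0000 Bond=166.2907
(2,2): Delta=-0.2341 Bond=58.8459
(3,0): Delta=-1.0000 Bond=181.2569
(3,1): Delta=-1.0000 Bond=181.2569
(3,2): Delta=-1.0000 Bond=181.2569
(3,3): Delta=-0.2152 Bond=59.0500
V0=3.6069

No-arbitrage ⇒ martingale measure with p* = (R−d)/(u−d) = 0.9583.
At expiry t=4: V(4,0)=166.5367, V(4,1)=142.8922, V(4,2)=101.2330, V(4,3)=27.8333, V(4,4)=0.0000
  t=3,j=0: stock 49.2593 → up 54.6778 (V=142.8922), down 31.0333 (V=166.5367). Price 131.9976; hedge Δ=-1.0000, bond B=181.2569.
  t=3,j=1: stock 86.7901 → up 96.3370 (V=101.2330), down 54.6778 (V=142.8922). Price 94.4668; hedge Δ=-1.0000, bond B=181.2569.
  t=3,j=2: stock 152.9159 → up 169.7367 (V=27.8333), down 96.3370 (V=101.2330). Price 28.3409; hedge Δ=-1.0000, bond B=181.2569.
  t=3,j=3: stock 269.4233 → up 299.0599 (V=0.0000), down 169.7367 (V=27.8333). Price 1.0640; hedge Δ=-0.2152, bond B=59.0500.
  t=2,j=0: stock 78.1893 → up 86.7901 (V=94.4668), down 49.2593 (V=131.9976). Price 88.1014; hedge Δ=-1.0000, bond B=166.2907.
  t=2,j=1: stock 137.7621 → up 152.9159 (V=28.3409), down 86.7901 (V=94.4668). Price 28.5286; hedge Δ=-1.0000, bond B=166.2907.
  t=2,j=2: stock 242.7237 → up 269.4233 (V=1.0640), down 152.9159 (V=28.3409). Price 2.0188; hedge Δ=-0.2341, bond B=58.8459.
  t=1,j=0: stock 124.1100 → up 137.7621 (V=28.5286), down 78.1893 (V=88.1014). Price 28.4503; hedge Δ=-1.0000, bond B=152.5603.
  t=1,j=1: stock 218.6700 → up 242.7237 (V=2.0188), down 137.7621 (V=28.5286). Price 2.8655; hedge Δ=-0.2526, bond B=58.0943.
  t=0,j=0: stock 197.0000 → up 218.6700 (V=2.8655), down 124.1100 (V=28.4503). Price 3.6069; hedge Δ=-0.2706, bond B=56.9086.
Self-financing check: at every node Δ·S+B equals the discounted successor values.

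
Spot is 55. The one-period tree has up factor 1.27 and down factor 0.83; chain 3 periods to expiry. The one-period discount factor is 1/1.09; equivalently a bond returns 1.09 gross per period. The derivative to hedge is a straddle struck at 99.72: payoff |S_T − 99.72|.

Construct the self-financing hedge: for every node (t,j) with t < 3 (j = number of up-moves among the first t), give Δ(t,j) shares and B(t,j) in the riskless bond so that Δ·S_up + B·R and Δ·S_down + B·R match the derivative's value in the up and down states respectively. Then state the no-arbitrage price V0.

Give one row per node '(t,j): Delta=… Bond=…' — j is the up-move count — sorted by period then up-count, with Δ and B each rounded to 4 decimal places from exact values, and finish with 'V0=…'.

(0,0): Delta=-0.6857 Bond=63.8382
(1,0): Delta=-1.0000 Bond=83.9323
(1,1): Delta=-0.5435 Bond=59.6498
(2,0): Delta=-1.0000 Bond=91.4862
(2,1): Delta=-1.0000 Bond=91.4862
(2,2): Delta=-0.3369 Bond=46.6944
V0=26.1258

Risk-neutral probability p* = (R−d)/(u−d) = (1.09−0.83)/(1.27−0.83) = 0.5909.
At expiry t=3: V(3,0)=68.2717, V(3,1)=51.6003, V(3,2)=26.0911, V(3,3)=12.9411
(2,0): S=37.8895. Δ = (V_up−V_dn)/(S_up−S_dn) = (51.6003−68.2717)/(48.1197−31.4483) = -1.0000. V = [p*·51.6003 + (1−p*)·68.2717]/1.09 = 53.5967. B = V − Δ·S = 91.4862.
(2,1): S=57.9755. Δ = (V_up−V_dn)/(S_up−S_dn) = (26.0911−51.6003)/(73.6289−48.1197) = -1.0000. V = [p*·26.0911 + (1−p*)·51.6003]/1.09 = 33.5107. B = V − Δ·S = 91.4862.
(2,2): S=88.7095. Δ = (V_up−V_dn)/(S_up−S_dn) = (12.9411−26.0911)/(112.6611−73.6289) = -0.3369. V = [p*·12.9411 + (1−p*)·26.0911]/1.09 = 16.8079. B = V − Δ·S = 46.6944.
(1,0): S=45.6500. Δ = (V_up−V_dn)/(S_up−S_dn) = (33.5107−53.5967)/(57.9755−37.8895) = -1.0000. V = [p*·33.5107 + (1−p*)·53.5967]/1.09 = 38.2823. B = V − Δ·S = 83.9323.
(1,1): S=69.8500. Δ = (V_up−V_dn)/(S_up−S_dn) = (16.8079−33.5107)/(88.7095−57.9755) = -0.5435. V = [p*·16.8079 + (1−p*)·33.5107]/1.09 = 21.6889. B = V − Δ·S = 59.6498.
(0,0): S=55.0000. Δ = (V_up−V_dn)/(S_up−S_dn) = (21.6889−38.2823)/(69.8500−45.6500) = -0.6857. V = [p*·21.6889 + (1−p*)·38.2823]/1.09 = 26.1258. B = V − Δ·S = 63.8382.
Check: Δ(0,0)·S0 + B(0,0) = 26.1258 = V0.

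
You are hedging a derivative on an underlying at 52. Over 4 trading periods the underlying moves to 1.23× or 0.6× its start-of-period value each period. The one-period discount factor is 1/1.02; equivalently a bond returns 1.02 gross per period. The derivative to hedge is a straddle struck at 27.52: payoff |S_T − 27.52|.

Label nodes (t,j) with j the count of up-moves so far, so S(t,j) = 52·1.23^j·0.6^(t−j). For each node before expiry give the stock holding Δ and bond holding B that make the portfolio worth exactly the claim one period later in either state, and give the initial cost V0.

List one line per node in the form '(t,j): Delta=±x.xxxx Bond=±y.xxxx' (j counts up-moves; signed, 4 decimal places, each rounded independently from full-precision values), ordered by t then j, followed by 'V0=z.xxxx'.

(0,0): Delta=0.8097 Bond=-12.5547
(1,0): Delta=0.3274 Bond=2.2420
(1,1): Delta=0.9274 Bond=-20.3297
(2,0): Delta=-0.9112 Bond=25.4731
(2,1): Delta=0.6295 Bond=-9.3062
(2,2): Delta=1.0000 Bond=-26.4514
(3,0): Delta=-1.0000 Bond=26.9804
(3,1): Delta=-0.8895 Bond=25.4837
(3,2): Delta=1.0000 Bond=-26.9804
(3,3): Delta=1.0000 Bond=-26.9804
V0=29.5507

Since d<R<u, set p* = (R−d)/(u−d) = 0.6667; price each node as the discounted p*-expectation of its children.
At expiry t=4: V(4,0)=20.7808, V(4,1)=13.7046, V(4,2)=0.8015, V(4,3)=30.5391, V(4,4)=91.5011
(3,0): S=11.2320. Δ = (V_up−V_dn)/(S_up−S_dn) = (13.7046−20.7808)/(13.8154−6.7392) = -1.0000. V = [p*·13.7046 + (1−p*)·20.7808]/1.02 = 15.7484. B = V − Δ·S = 26.9804.
(3,1): S=23.0256. Δ = (V_up−V_dn)/(S_up−S_dn) = (0.8015−13.7046)/(28.3215−13.8154) = -0.8895. V = [p*·0.8015 + (1−p*)·13.7046]/1.02 = 5.0025. B = V − Δ·S = 25.4837.
(3,2): S=47.2025. Δ = (V_up−V_dn)/(S_up−S_dn) = (30.5391−0.8015)/(58.0591−28.3215) = 1.0000. V = [p*·30.5391 + (1−p*)·0.8015]/1.02 = 20.2221. B = V − Δ·S = -26.9804.
(3,3): S=96.7651. Δ = (V_up−V_dn)/(S_up−S_dn) = (91.5011−30.5391)/(119.0211−58.0591) = 1.0000. V = [p*·91.5011 + (1−p*)·30.5391]/1.02 = 69.7847. B = V − Δ·S = -26.9804.
(2,0): S=18.7200. Δ = (V_up−V_dn)/(S_up−S_dn) = (5.0025−15.7484)/(23.0256−11.2320) = -0.9112. V = [p*·5.0025 + (1−p*)·15.7484]/1.02 = 8.4161. B = V − Δ·S = 25.4731.
(2,1): S=38.3760. Δ = (V_up−V_dn)/(S_up−S_dn) = (20.2221−5.0025)/(47.2025−23.0256) = 0.6295. V = [p*·20.2221 + (1−p*)·5.0025]/1.02 = 14.8519. B = V − Δ·S = -9.3062.
(2,2): S=78.6708. Δ = (V_up−V_dn)/(S_up−S_dn) = (69.7847−20.2221)/(96.7651−47.2025) = 1.0000. V = [p*·69.7847 + (1−p*)·20.2221]/1.02 = 52.2194. B = V − Δ·S = -26.4514.
(1,0): S=31.2000. Δ = (V_up−V_dn)/(S_up−S_dn) = (14.8519−8.4161)/(38.3760−18.7200) = 0.3274. V = [p*·14.8519 + (1−p*)·8.4161]/1.02 = 12.4575. B = V − Δ·S = 2.2420.
(1,1): S=63.9600. Δ = (V_up−V_dn)/(S_up−S_dn) = (52.2194−14.8519)/(78.6708−38.3760) = 0.9274. V = [p*·52.2194 + (1−p*)·14.8519]/1.02 = 38.9839. B = V − Δ·S = -20.3297.
(0,0): S=52.0000. Δ = (V_up−V_dn)/(S_up−S_dn) = (38.9839−12.4575)/(63.9600−31.2000) = 0.8097. V = [p*·38.9839 + (1−p*)·12.4575]/1.02 = 29.5507. B = V − Δ·S = -12.5547.
Self-financing check: at every node Δ·S+B equals the discounted successor values.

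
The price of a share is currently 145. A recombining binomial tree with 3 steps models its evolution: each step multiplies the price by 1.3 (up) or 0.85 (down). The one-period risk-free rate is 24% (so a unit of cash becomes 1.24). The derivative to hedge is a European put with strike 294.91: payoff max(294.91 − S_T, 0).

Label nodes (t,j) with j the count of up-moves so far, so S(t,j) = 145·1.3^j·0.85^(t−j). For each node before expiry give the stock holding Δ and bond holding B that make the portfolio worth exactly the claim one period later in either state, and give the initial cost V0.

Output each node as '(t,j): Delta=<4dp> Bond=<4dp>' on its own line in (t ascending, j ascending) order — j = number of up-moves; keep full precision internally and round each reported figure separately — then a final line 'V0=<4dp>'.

Since d<R<u, set p* = (R−d)/(u−d) = 0.8667; price each node as the discounted p*-expectation of its children.
Terminal payoffs: V(3,0)=205.8619, V(3,1)=158.7188, V(3,2)=86.6175, V(3,3)=0.0000
Node (2,0) S=104.7625: V=(p*·158.7188+(1−p*)·205.8619)/1.24=133.0681; Δ=(158.7188−205.8619)/(136.1912−89.0481)=-1.0000; B=V−Δ·S=237.8306
Node (2,1) S=160.2250: V=(p*·86.6175+(1−p*)·158.7188)/1.24=77.6056; Δ=(86.6175−158.7188)/(208.2925−136.1912)=-1.0000; B=V−Δ·S=237.8306
Node (2,2) S=245.0500: V=(p*·0.0000+(1−p*)·86.6175)/1.24=9.3137; Δ=(0.0000−86.6175)/(318.5650−208.2925)=-0.7855; B=V−Δ·S=201.7970
Node (1,0) S=123.2500: V=(p*·77.6056+(1−p*)·133.0681)/1.24=68.5489; Δ=(77.6056−133.0681)/(160.2250−104.7625)=-1.0000; B=V−Δ·S=191.7989
Node (1,1) S=188.5000: V=(p*·9.3137+(1−p*)·77.6056)/1.24=14.8543; Δ=(9.3137−77.6056)/(245.0500−160.2250)=-0.8051; B=V−Δ·S=166.6141
Node (0,0) S=145.0000: V=(p*·14.8543+(1−p*)·68.5489)/1.24=17.7529; Δ=(14.8543−68.5489)/(188.5000−123.2500)=-0.8229; B=V−Δ·S=137.0743
Each (Δ,B) replicates both successor values, so the strategy is self-financing and V0 is arbitrage-free.

(0,0): Delta=-0.8229 Bond=137.0743
(1,0): Delta=-1.0000 Bond=191.7989
(1,1): Delta=-0.8051 Bond=166.6141
(2,0): Delta=-1.0000 Bond=237.8306
(2,1): Delta=-1.0000 Bond=237.8306
(2,2): Delta=-0.7855 Bond=201.7970
V0=17.7529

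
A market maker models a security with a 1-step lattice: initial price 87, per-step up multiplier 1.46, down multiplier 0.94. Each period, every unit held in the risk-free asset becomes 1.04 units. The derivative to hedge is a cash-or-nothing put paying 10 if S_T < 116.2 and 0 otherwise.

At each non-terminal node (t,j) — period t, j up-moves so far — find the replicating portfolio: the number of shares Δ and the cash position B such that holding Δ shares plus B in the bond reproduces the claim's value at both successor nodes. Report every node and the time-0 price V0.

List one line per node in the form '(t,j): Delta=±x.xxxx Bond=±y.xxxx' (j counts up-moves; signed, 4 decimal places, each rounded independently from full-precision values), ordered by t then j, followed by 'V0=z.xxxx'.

No-arbitrage ⇒ martingale measure with p* = (R−d)/(u−d) = 0.1923.
Terminal payoffs: V(1,0)=10.0000, V(1,1)=0.0000
Node (0,0) S=87.0000: V=(p*·0.0000+(1−p*)·10.0000)/1.04=7.7663; Δ=(0.0000−10.0000)/(127.0200−81.7800)=-0.2210; B=V−Δ·S=26.9970
Each (Δ,B) replicates both successor values, so the strategy is self-financing and V0 is arbitrage-free.

(0,0): Delta=-0.2210 Bond=26.9970
V0=7.7663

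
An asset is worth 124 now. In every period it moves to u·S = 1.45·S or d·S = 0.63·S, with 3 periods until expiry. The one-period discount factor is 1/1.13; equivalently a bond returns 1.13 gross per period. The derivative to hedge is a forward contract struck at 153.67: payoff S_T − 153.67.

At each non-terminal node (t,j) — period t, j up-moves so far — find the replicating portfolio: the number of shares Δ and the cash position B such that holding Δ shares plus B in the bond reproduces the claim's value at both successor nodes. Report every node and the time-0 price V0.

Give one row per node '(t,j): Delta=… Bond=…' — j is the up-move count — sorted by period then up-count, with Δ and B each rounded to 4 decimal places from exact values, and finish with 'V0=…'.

(0,0): Delta=1.0000 Bond=-106.5010
(1,0): Delta=1.0000 Bond=-120.3462
(1,1): Delta=1.0000 Bond=-120.3462
(2,0): Delta=1.0000 Bond=-135.9912
(2,1): Delta=1.0000 Bond=-135.9912
(2,2): Delta=1.0000 Bond=-135.9912
V0=17.4990

No-arbitrage ⇒ martingale measure with p* = (R−d)/(u−d) = 0.6098.
Payoff layer (t=3): V(3,0)=-122.6642, V(3,1)=-82.3074, V(3,2)=10.5773, V(3,3)=224.3595
Node (2,0) S=49.2156: V=(p*·-82.3074+(1−p*)·-122.6642)/1.13=-86.7756; Δ=(-82.3074−-122.6642)/(71.3626−31.0058)=1.0000; B=V−Δ·S=-135.9912
Node (2,1) S=113.2740: V=(p*·10.5773+(1−p*)·-82.3074)/1.13=-22.7172; Δ=(10.5773−-82.3074)/(164.2473−71.3626)=1.0000; B=V−Δ·S=-135.9912
Node (2,2) S=260.7100: V=(p*·224.3595+(1−p*)·10.5773)/1.13=124.7188; Δ=(224.3595−10.5773)/(378.0295−164.2473)=1.0000; B=V−Δ·S=-135.9912
Node (1,0) S=78.1200: V=(p*·-22.7172+(1−p*)·-86.7756)/1.13=-42.2262; Δ=(-22.7172−-86.7756)/(113.2740−49.2156)=1.0000; B=V−Δ·S=-120.3462
Node (1,1) S=179.8000: V=(p*·124.7188+(1−p*)·-22.7172)/1.13=59.4538; Δ=(124.7188−-22.7172)/(260.7100−113.2740)=1.0000; B=V−Δ·S=-120.3462
Node (0,0) S=124.0000: V=(p*·59.4538+(1−p*)·-42.2262)/1.13=17.4990; Δ=(59.4538−-42.2262)/(179.8000−78.1200)=1.0000; B=V−Δ·S=-106.5010
The time-0 hedge costs 17.4990, which is the no-arbitrage price.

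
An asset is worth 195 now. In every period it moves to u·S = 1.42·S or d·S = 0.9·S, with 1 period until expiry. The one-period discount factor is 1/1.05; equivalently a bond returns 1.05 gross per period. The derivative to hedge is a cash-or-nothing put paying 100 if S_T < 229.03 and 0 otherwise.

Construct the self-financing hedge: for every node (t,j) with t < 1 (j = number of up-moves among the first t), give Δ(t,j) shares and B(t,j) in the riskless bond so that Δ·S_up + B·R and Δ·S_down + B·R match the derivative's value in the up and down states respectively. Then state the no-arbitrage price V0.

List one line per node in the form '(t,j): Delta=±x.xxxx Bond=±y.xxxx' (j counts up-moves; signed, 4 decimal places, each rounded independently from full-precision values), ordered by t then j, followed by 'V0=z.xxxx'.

No-arbitrage ⇒ martingale measure with p* = (R−d)/(u−d) = 0.2885.
At expiry t=1: V(1,0)=100.0000, V(1,1)=0.0000
  t=0,j=0: stock 195.0000 → up 276.9000 (V=0.0000), down 175.5000 (V=100.0000). Price 67.7656; hedge Δ=-0.9862, bond B=260.0733.
Check: Δ(0,0)·S0 + B(0,0) = 67.7656 = V0.

(0,0): Delta=-0.9862 Bond=260.0733
V0=67.7656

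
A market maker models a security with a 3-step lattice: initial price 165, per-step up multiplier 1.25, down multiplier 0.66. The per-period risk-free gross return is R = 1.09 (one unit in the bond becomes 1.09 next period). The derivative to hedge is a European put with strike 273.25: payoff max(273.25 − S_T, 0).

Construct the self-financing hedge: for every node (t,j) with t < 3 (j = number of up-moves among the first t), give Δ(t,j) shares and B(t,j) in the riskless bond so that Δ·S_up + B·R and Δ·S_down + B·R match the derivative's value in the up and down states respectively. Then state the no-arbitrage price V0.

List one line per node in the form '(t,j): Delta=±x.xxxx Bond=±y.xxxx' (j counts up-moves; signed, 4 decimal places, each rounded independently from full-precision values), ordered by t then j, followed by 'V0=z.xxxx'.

Under the risk-neutral measure, an up-move has probability p* = (R−d)/(u−d) = 0.7288 and values discount at R = 1.09.
At expiry t=3: V(3,0)=225.8132, V(3,1)=183.4075, V(3,2)=103.0938, V(3,3)=0.0000
Node (2,0) S=71.8740: V=(p*·183.4075+(1−p*)·225.8132)/1.09=178.8141; Δ=(183.4075−225.8132)/(89.8425−47.4368)=-1.0000; B=V−Δ·S=250.6881
Node (2,1) S=136.1250: V=(p*·103.0938+(1−p*)·183.4075)/1.09=114.5631; Δ=(103.0938−183.4075)/(170.1562−89.8425)=-1.0000; B=V−Δ·S=250.6881
Node (2,2) S=257.8125: V=(p*·0.0000+(1−p*)·103.0938)/1.09=25.6492; Δ=(0.0000−103.0938)/(322.2656−170.1562)=-0.6778; B=V−Δ·S=200.3844
Node (1,0) S=108.9000: V=(p*·114.5631+(1−p*)·178.8141)/1.09=121.0891; Δ=(114.5631−178.8141)/(136.1250−71.8740)=-1.0000; B=V−Δ·S=229.9891
Node (1,1) S=206.2500: V=(p*·25.6492+(1−p*)·114.5631)/1.09=45.6527; Δ=(25.6492−114.5631)/(257.8125−136.1250)=-0.7307; B=V−Δ·S=196.3542
Node (0,0) S=165.0000: V=(p*·45.6527+(1−p*)·121.0891)/1.09=60.6514; Δ=(45.6527−121.0891)/(206.2500−108.9000)=-0.7749; B=V−Δ·S=188.5096
Root portfolio cost Δ·165+B reproduces V0=60.6514.

(0,0): Delta=-0.7749 Bond=188.5096
(1,0): Delta=-1.0000 Bond=229.9891
(1,1): Delta=-0.7307 Bond=196.3542
(2,0): Delta=-1.0000 Bond=250.6881
(2,1): Delta=-1.0000 Bond=250.6881
(2,2): Delta=-0.6778 Bond=200.3844
V0=60.6514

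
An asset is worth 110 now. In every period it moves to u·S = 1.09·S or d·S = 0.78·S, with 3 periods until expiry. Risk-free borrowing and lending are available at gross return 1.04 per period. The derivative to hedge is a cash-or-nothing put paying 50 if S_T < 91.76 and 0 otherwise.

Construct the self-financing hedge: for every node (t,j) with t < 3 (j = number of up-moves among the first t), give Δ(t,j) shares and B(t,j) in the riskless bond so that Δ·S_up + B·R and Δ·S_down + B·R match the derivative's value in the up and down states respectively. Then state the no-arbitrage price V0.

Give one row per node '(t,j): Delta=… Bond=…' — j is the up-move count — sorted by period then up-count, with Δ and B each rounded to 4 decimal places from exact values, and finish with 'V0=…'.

(0,0): Delta=-0.3668 Bond=43.4412
(1,0): Delta=-1.5160 Bond=143.7824
(1,1): Delta=-0.2086 Bond=26.2166
(2,0): Delta=0.0000 Bond=48.0769
(2,1): Delta=-1.7246 Bond=169.0447
(2,2): Delta=0.0000 Bond=0.0000
V0=3.0960

The replicating-portfolio and risk-neutral prices coincide; use p* = (1.04−0.78)/(1.09−0.78) = 0.8387 for the latter.
At expiry t=3: V(3,0)=50.0000, V(3,1)=50.0000, V(3,2)=0.0000, V(3,3)=0.0000
Node (2,0) S=66.9240: V=(p*·50.0000+(1−p*)·50.0000)/1.04=48.0769; Δ=(50.0000−50.0000)/(72.9472−52.2007)=0.0000; B=V−Δ·S=48.0769
Node (2,1) S=93.5220: V=(p*·0.0000+(1−p*)·50.0000)/1.04=7.7543; Δ=(0.0000−50.0000)/(101.9390−72.9472)=-1.7246; B=V−Δ·S=169.0447
Node (2,2) S=130.6910: V=(p*·0.0000+(1−p*)·0.0000)/1.04=0.0000; Δ=(0.0000−0.0000)/(142.4532−101.9390)=0.0000; B=V−Δ·S=0.0000
Node (1,0) S=85.8000: V=(p*·7.7543+(1−p*)·48.0769)/1.04=13.7096; Δ=(7.7543−48.0769)/(93.5220−66.9240)=-1.5160; B=V−Δ·S=143.7824
Node (1,1) S=119.9000: V=(p*·0.0000+(1−p*)·7.7543)/1.04=1.2026; Δ=(0.0000−7.7543)/(130.6910−93.5220)=-0.2086; B=V−Δ·S=26.2166
Node (0,0) S=110.0000: V=(p*·1.2026+(1−p*)·13.7096)/1.04=3.0960; Δ=(1.2026−13.7096)/(119.9000−85.8000)=-0.3668; B=V−Δ·S=43.4412
Self-financing check: at every node Δ·S+B equals the discounted successor values.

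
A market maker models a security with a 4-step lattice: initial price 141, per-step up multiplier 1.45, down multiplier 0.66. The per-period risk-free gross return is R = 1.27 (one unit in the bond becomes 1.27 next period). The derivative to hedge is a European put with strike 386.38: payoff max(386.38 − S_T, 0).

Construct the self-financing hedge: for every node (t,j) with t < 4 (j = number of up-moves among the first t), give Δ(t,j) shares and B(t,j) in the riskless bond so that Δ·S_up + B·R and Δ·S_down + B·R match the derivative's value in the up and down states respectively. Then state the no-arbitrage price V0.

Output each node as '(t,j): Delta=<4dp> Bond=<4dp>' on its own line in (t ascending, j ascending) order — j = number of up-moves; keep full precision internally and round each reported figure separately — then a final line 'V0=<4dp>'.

Risk-neutral probability p* = (R−d)/(u−d) = (1.27−0.66)/(1.45−0.66) = 0.7722.
Terminal values V(4,·): V(4,0)=359.6256, V(4,1)=327.6014, V(4,2)=257.2453, V(4,3)=102.6750, V(4,4)=0.0000
Node (3,0) S=40.5369: V=(p*·327.6014+(1−p*)·359.6256)/1.27=263.6993; Δ=(327.6014−359.6256)/(58.7786−26.7544)=-1.0000; B=V−Δ·S=304.2362
Node (3,1) S=89.0584: V=(p*·257.2453+(1−p*)·327.6014)/1.27=215.1778; Δ=(257.2453−327.6014)/(129.1347−58.7786)=-1.0000; B=V−Δ·S=304.2362
Node (3,2) S=195.6586: V=(p*·102.6750+(1−p*)·257.2453)/1.27=108.5776; Δ=(102.6750−257.2453)/(283.7050−129.1347)=-1.0000; B=V−Δ·S=304.2362
Node (3,3) S=429.8561: V=(p*·0.0000+(1−p*)·102.6750)/1.27=18.4207; Δ=(0.0000−102.6750)/(623.2914−283.7050)=-0.3024; B=V−Δ·S=148.3890
Node (2,0) S=61.4196: V=(p*·215.1778+(1−p*)·263.6993)/1.27=178.1365; Δ=(215.1778−263.6993)/(89.0584−40.5369)=-1.0000; B=V−Δ·S=239.5561
Node (2,1) S=134.9370: V=(p*·108.5776+(1−p*)·215.1778)/1.27=104.6191; Δ=(108.5776−215.1778)/(195.6587−89.0584)=-1.0000; B=V−Δ·S=239.5561
Node (2,2) S=296.4525: V=(p*·18.4207+(1−p*)·108.5776)/1.27=30.6794; Δ=(18.4207−108.5776)/(429.8561−195.6586)=-0.3850; B=V−Δ·S=144.8020
Node (1,0) S=93.0600: V=(p*·104.6191+(1−p*)·178.1365)/1.27=95.5668; Δ=(104.6191−178.1365)/(134.9370−61.4196)=-1.0000; B=V−Δ·S=188.6268
Node (1,1) S=204.4500: V=(p*·30.6794+(1−p*)·104.6191)/1.27=37.4223; Δ=(30.6794−104.6191)/(296.4525−134.9370)=-0.4578; B=V−Δ·S=131.0169
Node (0,0) S=141.0000: V=(p*·37.4223+(1−p*)·95.5668)/1.27=39.8980; Δ=(37.4223−95.5668)/(204.4500−93.0600)=-0.5220; B=V−Δ·S=113.4986
Each (Δ,B) replicates both successor values, so the strategy is self-financing and V0 is arbitrage-free.

(0,0): Delta=-0.5220 Bond=113.4986
(1,0): Delta=-1.0000 Bond=188.6268
(1,1): Delta=-0.4578 Bond=131.0169
(2,0): Delta=-1.0000 Bond=239.5561
(2,1): Delta=-1.0000 Bond=239.5561
(2,2): Delta=-0.3850 Bond=144.8020
(3,0): Delta=-1.0000 Bond=304.2362
(3,1): Delta=-1.0000 Bond=304.2362
(3,2): Delta=-1.0000 Bond=304.2362
(3,3): Delta=-0.3024 Bond=148.3890
V0=39.8980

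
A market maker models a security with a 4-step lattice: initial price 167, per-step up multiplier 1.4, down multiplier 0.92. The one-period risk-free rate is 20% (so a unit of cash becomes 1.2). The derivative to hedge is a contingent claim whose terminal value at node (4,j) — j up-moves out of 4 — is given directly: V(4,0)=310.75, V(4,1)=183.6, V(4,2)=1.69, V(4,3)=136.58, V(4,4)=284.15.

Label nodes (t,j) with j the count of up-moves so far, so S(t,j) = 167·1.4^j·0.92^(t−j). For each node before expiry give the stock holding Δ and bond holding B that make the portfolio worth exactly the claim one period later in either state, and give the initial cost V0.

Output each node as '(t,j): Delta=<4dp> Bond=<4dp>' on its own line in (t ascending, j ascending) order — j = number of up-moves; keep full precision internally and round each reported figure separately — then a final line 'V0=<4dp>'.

(0,0): Delta=0.1603 Bond=30.6408
(1,0): Delta=-0.6083 Bond=154.8595
(1,1): Delta=0.5211 Bond=-47.5814
(2,0): Delta=-1.9541 Bond=376.0473
(2,1): Delta=0.0233 Bond=49.9630
(2,2): Delta=0.7547 Bond=-133.5696
(3,0): Delta=-2.0370 Bond=462.0451
(3,1): Delta=-1.9151 Bond=443.5507
(3,2): Delta=0.9332 Bond=-214.0410
(3,3): Delta=0.6709 Bond=-121.8854
V0=57.4076

No-arbitrage ⇒ martingale measure with p* = (R−d)/(u−d) = 0.5833.
Payoff layer (t=4): V(4,0)=310.7500, V(4,1)=183.6000, V(4,2)=1.6900, V(4,3)=136.5800, V(4,4)=284.1500
  t=3,j=0: stock 130.0409 → up 182.0573 (V=183.6000), down 119.6376 (V=310.7500). Price 197.1493; hedge Δ=-2.0370, bond B=462.0451.
  t=3,j=1: stock 197.8883 → up 277.0436 (V=1.6900), down 182.0573 (V=183.6000). Price 64.5715; hedge Δ=-1.9151, bond B=443.5507.
  t=3,j=2: stock 301.1344 → up 421.5882 (V=136.5800), down 277.0436 (V=1.6900). Price 66.9799; hedge Δ=0.9332, bond B=-214.0410.
  t=3,j=3: stock 458.2480 → up 641.5472 (V=284.1500), down 421.5882 (V=136.5800). Price 185.5521; hedge Δ=0.6709, bond B=-121.8854.
  t=2,j=0: stock 141.3488 → up 197.8883 (V=64.5715), down 130.0409 (V=197.1493). Price 99.8436; hedge Δ=-1.9541, bond B=376.0473.
  t=2,j=1: stock 215.0960 → up 301.1344 (V=66.9799), down 197.8883 (V=64.5715). Price 54.9803; hedge Δ=0.0233, bond B=49.9630.
  t=2,j=2: stock 327.3200 → up 458.2480 (V=185.5521), down 301.1344 (V=66.9799). Price 113.4558; hedge Δ=0.7547, bond B=-133.5696.
  t=1,j=0: stock 153.6400 → up 215.0960 (V=54.9803), down 141.3488 (V=99.8436). Price 61.3944; hedge Δ=-0.6083, bond B=154.8595.
  t=1,j=1: stock 233.8000 → up 327.3200 (V=113.4558), down 215.0960 (V=54.9803). Price 74.2425; hedge Δ=0.5211, bond B=-47.5814.
  t=0,j=0: stock 167.0000 → up 233.8000 (V=74.2425), down 153.6400 (V=61.3944). Price 57.4076; hedge Δ=0.1603, bond B=30.6408.
Each (Δ,B) replicates both successor values, so the strategy is self-financing and V0 is arbitrage-free.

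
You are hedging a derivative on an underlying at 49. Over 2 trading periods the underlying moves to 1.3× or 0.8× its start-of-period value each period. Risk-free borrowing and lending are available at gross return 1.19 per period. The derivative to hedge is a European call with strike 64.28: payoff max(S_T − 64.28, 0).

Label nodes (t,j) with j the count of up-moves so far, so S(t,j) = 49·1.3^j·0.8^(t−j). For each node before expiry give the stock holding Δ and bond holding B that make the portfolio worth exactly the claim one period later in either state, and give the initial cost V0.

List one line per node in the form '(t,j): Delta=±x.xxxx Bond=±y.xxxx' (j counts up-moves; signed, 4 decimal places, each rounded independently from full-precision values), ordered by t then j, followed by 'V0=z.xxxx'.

(0,0): Delta=0.4957 Bond=-16.3304
(1,0): Delta=0.0000 Bond=0.0000
(1,1): Delta=0.5818 Bond=-24.9143
V0=7.9611

No-arbitrage ⇒ martingale measure with p* = (R−d)/(u−d) = 0.7800.
Payoff layer (t=2): V(2,0)=0.0000, V(2,1)=0.0000, V(2,2)=18.5300
Node (1,0) S=39.2000: V=(p*·0.0000+(1−p*)·0.0000)/1.19=0.0000; Δ=(0.0000−0.0000)/(50.9600−31.3600)=0.0000; B=V−Δ·S=0.0000
Node (1,1) S=63.7000: V=(p*·18.5300+(1−p*)·0.0000)/1.19=12.1457; Δ=(18.5300−0.0000)/(82.8100−50.9600)=0.5818; B=V−Δ·S=-24.9143
Node (0,0) S=49.0000: V=(p*·12.1457+(1−p*)·0.0000)/1.19=7.9611; Δ=(12.1457−0.0000)/(63.7000−39.2000)=0.4957; B=V−Δ·S=-16.3304
The time-0 hedge costs 7.9611, which is the no-arbitrage price.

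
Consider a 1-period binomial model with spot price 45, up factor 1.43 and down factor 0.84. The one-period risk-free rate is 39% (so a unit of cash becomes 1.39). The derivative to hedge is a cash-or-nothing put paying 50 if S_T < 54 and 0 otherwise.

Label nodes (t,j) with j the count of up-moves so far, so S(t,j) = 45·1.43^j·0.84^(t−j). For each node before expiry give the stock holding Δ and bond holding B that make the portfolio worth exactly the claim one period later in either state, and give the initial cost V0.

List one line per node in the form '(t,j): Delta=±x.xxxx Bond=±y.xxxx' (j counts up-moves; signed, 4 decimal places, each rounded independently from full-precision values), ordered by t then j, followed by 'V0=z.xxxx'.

The replicating-portfolio and risk-neutral prices coincide; use p* = (1.39−0.84)/(1.43−0.84) = 0.9322 for the latter.
At expiry t=1: V(1,0)=50.0000, V(1,1)=0.0000
(0,0): S=45.0000. Δ = (V_up−V_dn)/(S_up−S_dn) = (0.0000−50.0000)/(64.3500−37.8000) = -1.8832. V = [p*·0.0000 + (1−p*)·50.0000]/1.39 = 2.4387. B = V − Δ·S = 87.1845.
Each (Δ,B) replicates both successor values, so the strategy is self-financing and V0 is arbitrage-free.

(0,0): Delta=-1.8832 Bond=87.1845
V0=2.4387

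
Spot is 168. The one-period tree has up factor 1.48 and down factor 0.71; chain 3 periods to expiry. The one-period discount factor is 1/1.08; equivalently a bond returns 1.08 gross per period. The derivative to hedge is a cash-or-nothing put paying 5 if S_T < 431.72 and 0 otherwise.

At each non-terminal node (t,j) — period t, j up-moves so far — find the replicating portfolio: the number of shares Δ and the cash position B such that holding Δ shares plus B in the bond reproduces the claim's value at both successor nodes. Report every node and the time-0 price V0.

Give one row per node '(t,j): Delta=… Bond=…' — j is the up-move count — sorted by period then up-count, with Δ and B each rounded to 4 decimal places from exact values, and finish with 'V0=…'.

No-arbitrage ⇒ martingale measure with p* = (R−d)/(u−d) = 0.4805.
Terminal payoffs: V(3,0)=5.0000, V(3,1)=5.0000, V(3,2)=5.0000, V(3,3)=0.0000
Node (2,0) S=84.6888: V=(p*·5.0000+(1−p*)·5.0000)/1.08=4.6296; Δ=(5.0000−5.0000)/(125.3394−60.1290)=0.0000; B=V−Δ·S=4.6296
Node (2,1) S=176.5344: V=(p*·5.0000+(1−p*)·5.0000)/1.08=4.6296; Δ=(5.0000−5.0000)/(261.2709−125.3394)=0.0000; B=V−Δ·S=4.6296
Node (2,2) S=367.9872: V=(p*·0.0000+(1−p*)·5.0000)/1.08=2.4050; Δ=(0.0000−5.0000)/(544.6211−261.2709)=-0.0176; B=V−Δ·S=8.8985
Node (1,0) S=119.2800: V=(p*·4.6296+(1−p*)·4.6296)/1.08=4.2867; Δ=(4.6296−4.6296)/(176.5344−84.6888)=0.0000; B=V−Δ·S=4.2867
Node (1,1) S=248.6400: V=(p*·2.4050+(1−p*)·4.6296)/1.08=3.2969; Δ=(2.4050−4.6296)/(367.9872−176.5344)=-0.0116; B=V−Δ·S=6.1860
Node (0,0) S=168.0000: V=(p*·3.2969+(1−p*)·4.2867)/1.08=3.5288; Δ=(3.2969−4.2867)/(248.6400−119.2800)=-0.0077; B=V−Δ·S=4.8142
Each (Δ,B) replicates both successor values, so the strategy is self-financing and V0 is arbitrage-free.

(0,0): Delta=-0.0077 Bond=4.8142
(1,0): Delta=0.0000 Bond=4.2867
(1,1): Delta=-0.0116 Bond=6.1860
(2,0): Delta=0.0000 Bond=4.6296
(2,1): Delta=0.0000 Bond=4.6296
(2,2): Delta=-0.0176 Bond=8.8985
V0=3.5288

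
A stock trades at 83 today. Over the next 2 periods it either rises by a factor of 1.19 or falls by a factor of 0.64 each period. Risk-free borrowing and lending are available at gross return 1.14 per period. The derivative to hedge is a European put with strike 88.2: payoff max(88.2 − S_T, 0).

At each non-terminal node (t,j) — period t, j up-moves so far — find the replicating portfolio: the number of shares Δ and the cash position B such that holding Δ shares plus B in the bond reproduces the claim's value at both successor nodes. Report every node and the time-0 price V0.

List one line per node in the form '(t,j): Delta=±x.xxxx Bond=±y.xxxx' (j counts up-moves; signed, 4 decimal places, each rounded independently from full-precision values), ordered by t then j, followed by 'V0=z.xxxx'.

The replicating-portfolio and risk-neutral prices coincide; use p* = (1.14−0.64)/(1.19−0.64) = 0.9091 for the latter.
Terminal payoffs: V(2,0)=54.2032, V(2,1)=24.9872, V(2,2)=0.0000
(1,0): S=53.1200. Δ = (V_up−V_dn)/(S_up−S_dn) = (24.9872−54.2032)/(63.2128−33.9968) = -1.0000. V = [p*·24.9872 + (1−p*)·54.2032]/1.14 = 24.2484. B = V − Δ·S = 77.3684.
(1,1): S=98.7700. Δ = (V_up−V_dn)/(S_up−S_dn) = (0.0000−24.9872)/(117.5363−63.2128) = -0.4600. V = [p*·0.0000 + (1−p*)·24.9872]/1.14 = 1.9926. B = V − Δ·S = 47.4239.
(0,0): S=83.0000. Δ = (V_up−V_dn)/(S_up−S_dn) = (1.9926−24.2484)/(98.7700−53.1200) = -0.4875. V = [p*·1.9926 + (1−p*)·24.2484]/1.14 = 3.5227. B = V − Δ·S = 43.9878.
Root portfolio cost Δ·83+B reproduces V0=3.5227.

(0,0): Delta=-0.4875 Bond=43.9878
(1,0): Delta=-1.0000 Bond=77.3684
(1,1): Delta=-0.4600 Bond=47.4239
V0=3.5227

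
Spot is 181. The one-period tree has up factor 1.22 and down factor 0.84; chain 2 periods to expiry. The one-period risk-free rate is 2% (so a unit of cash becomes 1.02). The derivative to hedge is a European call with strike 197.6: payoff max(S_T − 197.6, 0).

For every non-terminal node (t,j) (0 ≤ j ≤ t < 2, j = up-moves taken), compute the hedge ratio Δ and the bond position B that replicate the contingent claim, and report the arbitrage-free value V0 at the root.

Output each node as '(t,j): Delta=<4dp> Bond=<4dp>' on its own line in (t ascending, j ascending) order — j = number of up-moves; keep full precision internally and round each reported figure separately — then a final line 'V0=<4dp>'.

Risk-neutral probability p* = (R−d)/(u−d) = (1.02−0.84)/(1.22−0.84) = 0.4737.
Terminal values V(2,·): V(2,0)=0.0000, V(2,1)=0.0000, V(2,2)=71.8004
  t=1,j=0: stock 152.0400 → up 185.4888 (V=0.0000), down 127.7136 (V=0.0000). Price 0.0000; hedge Δ=0.0000, bond B=0.0000.
  t=1,j=1: stock 220.8200 → up 269.4004 (V=71.8004), down 185.4888 (V=0.0000). Price 33.3438; hedge Δ=0.8557, bond B=-155.6046.
  t=0,j=0: stock 181.0000 → up 220.8200 (V=33.3438), down 152.0400 (V=0.0000). Price 15.4848; hedge Δ=0.4848, bond B=-72.2622.
Root portfolio cost Δ·181+B reproduces V0=15.4848.

(0,0): Delta=0.4848 Bond=-72.2622
(1,0): Delta=0.0000 Bond=0.0000
(1,1): Delta=0.8557 Bond=-155.6046
V0=15.4848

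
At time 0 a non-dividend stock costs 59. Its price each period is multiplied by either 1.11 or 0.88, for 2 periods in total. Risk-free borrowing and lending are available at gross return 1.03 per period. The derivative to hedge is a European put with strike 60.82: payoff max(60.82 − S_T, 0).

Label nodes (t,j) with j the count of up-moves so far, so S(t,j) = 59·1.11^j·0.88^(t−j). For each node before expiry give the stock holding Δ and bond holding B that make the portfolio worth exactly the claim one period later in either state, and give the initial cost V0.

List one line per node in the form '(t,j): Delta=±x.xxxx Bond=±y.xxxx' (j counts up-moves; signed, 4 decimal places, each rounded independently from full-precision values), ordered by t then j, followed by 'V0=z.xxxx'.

(0,0): Delta=-0.4460 Bond=29.4009
(1,0): Delta=-1.0000 Bond=59.0485
(1,1): Delta=-0.2117 Bond=14.9412
V0=3.0891

The replicating-portfolio and risk-neutral prices coincide; use p* = (1.03−0.88)/(1.11−0.88) = 0.6522 for the latter.
Terminal values V(2,·): V(2,0)=15.1304, V(2,1)=3.1888, V(2,2)=0.0000
(1,0): S=51.9200. Δ = (V_up−V_dn)/(S_up−S_dn) = (3.1888−15.1304)/(57.6312−45.6896) = -1.0000. V = [p*·3.1888 + (1−p*)·15.1304]/1.03 = 7.1285. B = V − Δ·S = 59.0485.
(1,1): S=65.4900. Δ = (V_up−V_dn)/(S_up−S_dn) = (0.0000−3.1888)/(72.6939−57.6312) = -0.2117. V = [p*·0.0000 + (1−p*)·3.1888]/1.03 = 1.0768. B = V − Δ·S = 14.9412.
(0,0): S=59.0000. Δ = (V_up−V_dn)/(S_up−S_dn) = (1.0768−7.1285)/(65.4900−51.9200) = -0.4460. V = [p*·1.0768 + (1−p*)·7.1285]/1.03 = 3.0891. B = V − Δ·S = 29.4009.
Check: Δ(0,0)·S0 + B(0,0) = 3.0891 = V0.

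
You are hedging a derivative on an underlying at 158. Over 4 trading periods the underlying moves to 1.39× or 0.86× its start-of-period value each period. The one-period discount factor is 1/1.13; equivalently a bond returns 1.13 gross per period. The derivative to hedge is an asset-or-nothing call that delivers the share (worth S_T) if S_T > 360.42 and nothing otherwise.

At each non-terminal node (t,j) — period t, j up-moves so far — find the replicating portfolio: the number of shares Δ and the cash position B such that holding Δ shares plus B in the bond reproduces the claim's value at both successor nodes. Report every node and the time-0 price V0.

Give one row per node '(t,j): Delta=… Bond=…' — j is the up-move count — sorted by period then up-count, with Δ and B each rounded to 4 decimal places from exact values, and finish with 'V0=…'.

The replicating-portfolio and risk-neutral prices coincide; use p* = (1.13−0.86)/(1.39−0.86) = 0.5094 for the latter.
At expiry t=4: V(4,0)=0.0000, V(4,1)=0.0000, V(4,2)=0.0000, V(4,3)=364.9219, V(4,4)=589.8156
  t=3,j=0: stock 100.4968 → up 139.6906 (V=0.0000), down 86.4273 (V=0.0000). Price 0.0000; hedge Δ=0.0000, bond B=0.0000.
  t=3,j=1: stock 162.4310 → up 225.7790 (V=0.0000), down 139.6906 (V=0.0000). Price 0.0000; hedge Δ=0.0000, bond B=0.0000.
  t=3,j=2: stock 262.5337 → up 364.9219 (V=364.9219), down 225.7790 (V=0.0000). Price 164.5165; hedge Δ=2.6226, bond B=-524.0154.
  t=3,j=3: stock 424.3278 → up 589.8156 (V=589.8156), down 364.9219 (V=364.9219). Price 424.3278; hedge Δ=1.0000, bond B=0.0000.
  t=2,j=0: stock 116.8568 → up 162.4310 (V=0.0000), down 100.4968 (V=0.0000). Price 0.0000; hedge Δ=0.0000, bond B=0.0000.
  t=2,j=1: stock 188.8732 → up 262.5337 (V=164.5165), down 162.4310 (V=0.0000). Price 74.1684; hedge Δ=1.6435, bond B=-236.2401.
  t=2,j=2: stock 305.2718 → up 424.3278 (V=424.3278), down 262.5337 (V=164.5165). Price 262.7196; hedge Δ=1.6058, bond B=-227.4904.
  t=1,j=0: stock 135.8800 → up 188.8732 (V=74.1684), down 116.8568 (V=0.0000). Price 33.4371; hedge Δ=1.0299, bond B=-106.5033.
  t=1,j=1: stock 219.6200 → up 305.2718 (V=262.7196), down 188.8732 (V=74.1684). Price 150.6396; hedge Δ=1.6199, bond B=-205.1174.
  t=0,j=0: stock 158.0000 → up 219.6200 (V=150.6396), down 135.8800 (V=33.4371). Price 82.4284; hedge Δ=1.3996, bond B=-138.7086.
Self-financing check: at every node Δ·S+B equals the discounted successor values.

(0,0): Delta=1.3996 Bond=-138.7086
(1,0): Delta=1.0299 Bond=-106.5033
(1,1): Delta=1.6199 Bond=-205.1174
(2,0): Delta=0.0000 Bond=0.0000
(2,1): Delta=1.6435 Bond=-236.2401
(2,2): Delta=1.6058 Bond=-227.4904
(3,0): Delta=0.0000 Bond=0.0000
(3,1): Delta=0.0000 Bond=0.0000
(3,2): Delta=2.6226 Bond=-524.0154
(3,3): Delta=1.0000 Bond=0.0000
V0=82.4284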